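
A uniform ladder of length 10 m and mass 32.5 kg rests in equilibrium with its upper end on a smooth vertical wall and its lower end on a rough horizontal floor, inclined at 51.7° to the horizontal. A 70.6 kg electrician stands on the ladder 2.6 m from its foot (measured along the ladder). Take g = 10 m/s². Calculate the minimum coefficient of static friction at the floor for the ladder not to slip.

μ_min ≈ 0.265

ΣF_y = 0: N_floor = 32.5×10 + 70.6×10 = 1031 N.
Torques about the foot: N_wall · 10 sin 51.7° = 32.5×10×5 cos 51.7° + 70.6×10×2.6 cos 51.7° → N_wall = 273.3 N.
ΣF_x = 0: f_floor = N_wall = 273.3 N.
μ_min = f_floor / N_floor = 273.3 / 1031 = 0.2651.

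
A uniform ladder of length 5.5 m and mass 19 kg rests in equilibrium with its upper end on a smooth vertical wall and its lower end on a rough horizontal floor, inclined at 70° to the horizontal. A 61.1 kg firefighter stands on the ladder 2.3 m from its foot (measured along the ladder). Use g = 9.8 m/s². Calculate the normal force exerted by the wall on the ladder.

N_wall ≈ 125 N

Torques about the foot: N_wall · 5.5 sin 70° = 19×9.8×2.75 cos 70° + 61.1×9.8×2.3 cos 70° → N_wall = 125.02 N.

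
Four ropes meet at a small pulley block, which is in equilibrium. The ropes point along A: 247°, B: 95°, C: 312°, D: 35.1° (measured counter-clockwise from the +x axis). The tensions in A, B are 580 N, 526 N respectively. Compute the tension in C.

Resolve: ΣF_x = 580 cos 247° + 526 cos 95° + T_C cos 312° + T_D cos 35.1° = 0.
        ΣF_y = 580 sin 247° + 526 sin 95° + T_C sin 312° + T_D sin 35.1° = 0.
The known terms sum to (-272.5, -9.894) N, so 0.6691 T_C + 0.8181 T_D = 272.5 and -0.7431 T_C + 0.5750 T_D = 9.894.
Solving simultaneously: T_C = 149.7 N, T_D = 210.6 N.

T_C ≈ 150 N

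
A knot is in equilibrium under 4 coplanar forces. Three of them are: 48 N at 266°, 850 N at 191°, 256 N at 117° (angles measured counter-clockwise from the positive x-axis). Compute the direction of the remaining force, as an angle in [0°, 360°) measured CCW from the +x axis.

Sum the known components: ΣF_x = -954 N, ΣF_y = 18.03 N.
For equilibrium the remaining force must supply (−ΣF_x, −ΣF_y) = (954, -18.03) N.
Magnitude = √((954)² + (-18.03)²) = 954.1 N; direction = atan2(-18.03, 954) = 358.9°.

θ ≈ 359°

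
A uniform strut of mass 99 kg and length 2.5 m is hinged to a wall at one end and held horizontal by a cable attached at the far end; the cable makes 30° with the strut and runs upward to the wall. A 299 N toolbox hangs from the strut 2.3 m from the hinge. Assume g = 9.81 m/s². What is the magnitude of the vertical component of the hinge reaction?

|H_y| ≈ 510 N

Take torques about the hinge: T sin 30° · 2.5 = 99×9.81×1.25 + 299×2.3 = 1901.7 N·m.
So T = 1901.7 / (0.5000 × 2.5) = 1521.4 N.
ΣF_y = 0: H_y = (99×9.81 + 299) − T sin 30° = 1270.2 − 760.68 = 509.51 N.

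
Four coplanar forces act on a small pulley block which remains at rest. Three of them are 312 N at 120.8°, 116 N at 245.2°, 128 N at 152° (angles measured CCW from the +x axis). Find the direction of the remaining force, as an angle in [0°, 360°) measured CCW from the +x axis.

θ ≈ 325°

Sum the known components: ΣF_x = -321.4 N, ΣF_y = 222.8 N.
For equilibrium the remaining force must supply (−ΣF_x, −ΣF_y) = (321.4, -222.8) N.
Magnitude = √((321.4)² + (-222.8)²) = 391.1 N; direction = atan2(-222.8, 321.4) = 325.3°.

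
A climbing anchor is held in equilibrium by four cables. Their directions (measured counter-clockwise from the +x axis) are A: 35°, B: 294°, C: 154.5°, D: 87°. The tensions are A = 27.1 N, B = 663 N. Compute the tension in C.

T_C ≈ 349 N

Resolve: ΣF_x = 27.1 cos 35° + 663 cos 294° + T_C cos 154.5° + T_D cos 87° = 0.
        ΣF_y = 27.1 sin 35° + 663 sin 294° + T_C sin 154.5° + T_D sin 87° = 0.
The known terms sum to (291.9, -590.1) N, so -0.9026 T_C + 0.0523 T_D = -291.9 and 0.4305 T_C + 0.9986 T_D = 590.1.
Solving simultaneously: T_C = 348.9 N, T_D = 440.5 N.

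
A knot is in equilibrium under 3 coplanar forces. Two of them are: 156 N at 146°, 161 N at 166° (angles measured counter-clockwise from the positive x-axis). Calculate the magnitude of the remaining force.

F ≈ 312 N

Sum the known components: ΣF_x = -285.5 N, ΣF_y = 126.2 N.
For equilibrium the remaining force must supply (−ΣF_x, −ΣF_y) = (285.5, -126.2) N.
Magnitude = √((285.5)² + (-126.2)²) = 312.2 N; direction = atan2(-126.2, 285.5) = 336.2°.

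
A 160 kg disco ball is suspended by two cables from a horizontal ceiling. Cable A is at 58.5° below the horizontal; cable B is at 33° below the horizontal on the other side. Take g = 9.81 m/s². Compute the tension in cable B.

T_B ≈ 820 N

Weight W = 160 × 9.81 = 1570 N acts straight down.
Horizontal: T_A cos 58.5° = T_B cos 33°  →  T_A = 1.605 T_B.
Vertical: T_A sin 58.5° + T_B sin 33° = 1570.
Substituting the horizontal relation into the vertical equation gives 1.913 T_B = 1570, so T_B = 820.4 N.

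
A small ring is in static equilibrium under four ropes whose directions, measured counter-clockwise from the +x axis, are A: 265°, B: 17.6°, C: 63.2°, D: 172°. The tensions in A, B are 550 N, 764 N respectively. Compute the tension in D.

T_D ≈ 792 N

Resolve: ΣF_x = 550 cos 265° + 764 cos 17.6° + T_C cos 63.2° + T_D cos 172° = 0.
        ΣF_y = 550 sin 265° + 764 sin 17.6° + T_C sin 63.2° + T_D sin 172° = 0.
The known terms sum to (680.3, -316.9) N, so 0.4509 T_C − 0.9903 T_D = -680.3 and 0.8926 T_C + 0.1392 T_D = 316.9.
Solving simultaneously: T_C = 231.5 N, T_D = 792.4 N.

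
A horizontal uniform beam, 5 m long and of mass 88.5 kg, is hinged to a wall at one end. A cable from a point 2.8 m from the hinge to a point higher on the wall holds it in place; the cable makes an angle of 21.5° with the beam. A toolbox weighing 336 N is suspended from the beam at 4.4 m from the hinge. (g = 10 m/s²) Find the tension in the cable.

Take torques about the hinge: T sin 21.5° · 2.8 = 88.5×10×2.5 + 336×4.4 = 3690.9 N·m.
So T = 3690.9 / (0.3665 × 2.8) = 3596.7 N.

T ≈ 3600 N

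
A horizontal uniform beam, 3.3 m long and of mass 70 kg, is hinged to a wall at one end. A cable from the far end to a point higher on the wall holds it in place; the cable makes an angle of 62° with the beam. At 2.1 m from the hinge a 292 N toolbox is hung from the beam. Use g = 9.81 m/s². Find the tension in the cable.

T ≈ 599 N

Take torques about the hinge: T sin 62° · 3.3 = 70×9.81×1.65 + 292×2.1 = 1746.3 N·m.
So T = 1746.3 / (0.8829 × 3.3) = 599.32 N.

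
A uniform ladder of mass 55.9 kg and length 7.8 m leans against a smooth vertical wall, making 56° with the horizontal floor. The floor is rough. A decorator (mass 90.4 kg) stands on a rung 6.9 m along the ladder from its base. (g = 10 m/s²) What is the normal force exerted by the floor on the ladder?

N_floor ≈ 1460 N

ΣF_y = 0: N_floor = 55.9×10 + 90.4×10 = 1463 N.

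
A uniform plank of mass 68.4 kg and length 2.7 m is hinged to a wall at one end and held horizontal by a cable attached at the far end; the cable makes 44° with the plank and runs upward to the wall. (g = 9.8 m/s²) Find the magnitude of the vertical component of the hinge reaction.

|H_y| ≈ 335 N

Take torques about the hinge: T sin 44° · 2.7 = 68.4×9.8×1.35 = 904.93 N·m.
So T = 904.93 / (0.6947 × 2.7) = 482.48 N.
ΣF_y = 0: H_y = (68.4×9.8) − T sin 44° = 670.32 − 335.16 = 335.16 N.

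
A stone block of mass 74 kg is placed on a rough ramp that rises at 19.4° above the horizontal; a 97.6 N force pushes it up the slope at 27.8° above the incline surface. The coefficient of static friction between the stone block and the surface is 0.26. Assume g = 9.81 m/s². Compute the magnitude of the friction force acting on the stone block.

Axes along / perpendicular to the incline. W sin 19.4° = 241.1 N down-slope; W cos 19.4° = 684.7 N into the surface.
Perpendicular: N = W cos 19.4° − P sin 27.8° = 684.7 − 45.52 = 639.2 N.
Along incline: P cos 27.8° + f = W sin 19.4° (friction acts up-slope) → f = 241.1 − 86.34 = 154.8 N.
|f| = 154.8 N ≤ μN = 166.2 N, so the stone block is indeed static.

f ≈ 155 N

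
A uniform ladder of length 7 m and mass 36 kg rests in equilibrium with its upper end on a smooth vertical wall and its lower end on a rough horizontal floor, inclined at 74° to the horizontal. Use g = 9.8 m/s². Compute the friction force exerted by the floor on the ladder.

Torques about the foot: N_wall · 7 sin 74° = 36×9.8×3.5 cos 74° → N_wall = 50.582 N.
ΣF_x = 0: f_floor = N_wall = 50.582 N.

f ≈ 50.6 N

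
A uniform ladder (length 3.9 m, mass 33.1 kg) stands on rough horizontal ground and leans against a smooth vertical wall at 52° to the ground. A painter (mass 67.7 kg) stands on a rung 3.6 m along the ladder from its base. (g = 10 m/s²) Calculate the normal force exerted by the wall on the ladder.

N_wall ≈ 618 N

Torques about the foot: N_wall · 3.9 sin 52° = 33.1×10×1.95 cos 52° + 67.7×10×3.6 cos 52° → N_wall = 617.55 N.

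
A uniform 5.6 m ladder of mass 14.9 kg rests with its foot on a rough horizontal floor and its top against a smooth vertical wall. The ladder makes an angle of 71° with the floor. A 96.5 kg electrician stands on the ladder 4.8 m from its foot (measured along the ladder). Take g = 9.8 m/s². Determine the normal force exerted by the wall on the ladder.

Torques about the foot: N_wall · 5.6 sin 71° = 14.9×9.8×2.8 cos 71° + 96.5×9.8×4.8 cos 71° → N_wall = 304.25 N.

N_wall ≈ 304 N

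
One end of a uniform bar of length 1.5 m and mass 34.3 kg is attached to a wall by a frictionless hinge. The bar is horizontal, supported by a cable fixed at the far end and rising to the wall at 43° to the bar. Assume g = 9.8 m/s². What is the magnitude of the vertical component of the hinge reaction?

Take torques about the hinge: T sin 43° · 1.5 = 34.3×9.8×0.75 = 252.1 N·m.
So T = 252.1 / (0.6820 × 1.5) = 246.44 N.
ΣF_y = 0: H_y = (34.3×9.8) − T sin 43° = 336.14 − 168.07 = 168.07 N.

|H_y| ≈ 168 N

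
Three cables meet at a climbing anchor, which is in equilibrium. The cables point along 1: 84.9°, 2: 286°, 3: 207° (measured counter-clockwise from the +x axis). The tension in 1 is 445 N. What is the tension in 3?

T_3 ≈ 163 N

Resolve: ΣF_x = 445 cos 84.9° + T_2 cos 286° + T_3 cos 207° = 0.
        ΣF_y = 445 sin 84.9° + T_2 sin 286° + T_3 sin 207° = 0.
The known terms sum to (39.56, 443.2) N, so 0.2756 T_2 − 0.8910 T_3 = -39.56 and -0.9613 T_2 − 0.4540 T_3 = -443.2.
Solving simultaneously: T_2 = 384 N, T_3 = 163.2 N.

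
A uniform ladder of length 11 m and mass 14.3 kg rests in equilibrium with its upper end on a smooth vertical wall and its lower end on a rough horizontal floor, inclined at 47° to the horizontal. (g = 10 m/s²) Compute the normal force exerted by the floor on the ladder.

N_floor ≈ 143 N

ΣF_y = 0: N_floor = 14.3×10 = 143 N.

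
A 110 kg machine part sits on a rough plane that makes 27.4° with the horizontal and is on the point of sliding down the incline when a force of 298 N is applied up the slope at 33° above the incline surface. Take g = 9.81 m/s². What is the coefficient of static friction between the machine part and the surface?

On the verge of sliding down the incline, friction is at its maximum μN and acts up the slope.
Perpendicular to incline: N = W cos 27.4° − P sin 33° = 958 − 162.3 = 795.7 N.
Along incline: P cos 33° + μN = W sin 27.4° → μ = (W sin 27.4° − P cos 33°) / N = 0.31.

μ ≈ 0.310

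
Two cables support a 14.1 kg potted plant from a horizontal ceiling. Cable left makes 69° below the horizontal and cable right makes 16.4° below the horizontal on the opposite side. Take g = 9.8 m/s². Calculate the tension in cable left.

Weight W = 14.1 × 9.8 = 138.2 N acts straight down.
Horizontal: T_left cos 69° = T_right cos 16.4°  →  T_right = 0.3736 T_left.
Vertical: T_left sin 69° + T_right sin 16.4° = 138.2.
Substituting the horizontal relation into the vertical equation gives 1.039 T_left = 138.2, so T_left = 133 N.

T_left ≈ 133 N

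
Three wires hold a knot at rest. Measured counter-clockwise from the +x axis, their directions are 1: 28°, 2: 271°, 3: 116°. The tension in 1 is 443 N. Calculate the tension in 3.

Resolve: ΣF_x = 443 cos 28° + T_2 cos 271° + T_3 cos 116° = 0.
        ΣF_y = 443 sin 28° + T_2 sin 271° + T_3 sin 116° = 0.
The known terms sum to (391.1, 208) N, so 0.0175 T_2 − 0.4384 T_3 = -391.1 and -0.9998 T_2 + 0.8988 T_3 = -208.
Solving simultaneously: T_2 = 1048 N, T_3 = 934 N.

T_3 ≈ 934 N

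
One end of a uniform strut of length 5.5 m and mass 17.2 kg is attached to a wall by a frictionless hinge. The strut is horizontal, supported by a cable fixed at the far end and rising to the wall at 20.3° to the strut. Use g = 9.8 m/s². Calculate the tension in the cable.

T ≈ 243 N

Take torques about the hinge: T sin 20.3° · 5.5 = 17.2×9.8×2.75 = 463.54 N·m.
So T = 463.54 / (0.3469 × 5.5) = 242.93 N.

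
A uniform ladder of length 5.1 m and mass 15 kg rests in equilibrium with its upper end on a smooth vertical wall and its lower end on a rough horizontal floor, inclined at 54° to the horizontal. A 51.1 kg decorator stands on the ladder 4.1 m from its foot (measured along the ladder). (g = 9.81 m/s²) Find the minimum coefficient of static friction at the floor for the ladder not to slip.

ΣF_y = 0: N_floor = 15×9.81 + 51.1×9.81 = 648.44 N.
Torques about the foot: N_wall · 5.1 sin 54° = 15×9.81×2.55 cos 54° + 51.1×9.81×4.1 cos 54° → N_wall = 346.25 N.
ΣF_x = 0: f_floor = N_wall = 346.25 N.
μ_min = f_floor / N_floor = 346.25 / 648.44 = 0.534.

μ_min ≈ 0.534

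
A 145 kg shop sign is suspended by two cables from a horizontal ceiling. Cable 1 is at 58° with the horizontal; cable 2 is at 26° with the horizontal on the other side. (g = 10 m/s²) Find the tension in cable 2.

Weight W = 145 × 10 = 1450 N acts straight down.
Horizontal: T_1 cos 58° = T_2 cos 26°  →  T_1 = 1.696 T_2.
Vertical: T_1 sin 58° + T_2 sin 26° = 1450.
Substituting the horizontal relation into the vertical equation gives 1.877 T_2 = 1450, so T_2 = 772.6 N.

T_2 ≈ 773 N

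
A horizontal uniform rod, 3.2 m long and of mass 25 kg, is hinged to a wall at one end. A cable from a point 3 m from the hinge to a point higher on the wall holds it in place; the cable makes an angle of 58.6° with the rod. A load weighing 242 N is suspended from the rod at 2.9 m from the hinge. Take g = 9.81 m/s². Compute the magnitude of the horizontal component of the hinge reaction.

H_x ≈ 223 N

Take torques about the hinge: T sin 58.6° · 3 = 25×9.81×1.6 + 242×2.9 = 1094.2 N·m.
So T = 1094.2 / (0.8536 × 3) = 427.31 N.
ΣF_x = 0: H_x = T cos 58.6° = 222.63 N.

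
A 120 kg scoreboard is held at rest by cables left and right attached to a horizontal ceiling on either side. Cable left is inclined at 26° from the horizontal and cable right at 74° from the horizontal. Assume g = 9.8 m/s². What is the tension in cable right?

Weight W = 120 × 9.8 = 1176 N acts straight down.
Horizontal: T_left cos 26° = T_right cos 74°  →  T_left = 0.3067 T_right.
Vertical: T_left sin 26° + T_right sin 74° = 1176.
Substituting the horizontal relation into the vertical equation gives 1.096 T_right = 1176, so T_right = 1073 N.

T_right ≈ 1070 N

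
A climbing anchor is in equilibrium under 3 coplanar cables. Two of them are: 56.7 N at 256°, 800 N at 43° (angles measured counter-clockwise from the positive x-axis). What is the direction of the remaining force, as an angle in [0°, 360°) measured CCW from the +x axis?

Sum the known components: ΣF_x = 571.4 N, ΣF_y = 490.6 N.
For equilibrium the remaining force must supply (−ΣF_x, −ΣF_y) = (-571.4, -490.6) N.
Magnitude = √((-571.4)² + (-490.6)²) = 753.1 N; direction = atan2(-490.6, -571.4) = 220.6°.

θ ≈ 221°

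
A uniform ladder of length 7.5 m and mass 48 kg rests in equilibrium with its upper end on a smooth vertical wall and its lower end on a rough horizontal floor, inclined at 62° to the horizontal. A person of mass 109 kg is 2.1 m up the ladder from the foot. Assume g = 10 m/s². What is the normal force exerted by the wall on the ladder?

N_wall ≈ 290 N

Torques about the foot: N_wall · 7.5 sin 62° = 48×10×3.75 cos 62° + 109×10×2.1 cos 62° → N_wall = 289.89 N.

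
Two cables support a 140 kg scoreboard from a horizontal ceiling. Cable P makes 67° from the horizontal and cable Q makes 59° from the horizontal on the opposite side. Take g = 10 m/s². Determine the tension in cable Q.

T_Q ≈ 676 N

Weight W = 140 × 10 = 1400 N acts straight down.
Horizontal: T_P cos 67° = T_Q cos 59°  →  T_P = 1.318 T_Q.
Vertical: T_P sin 67° + T_Q sin 59° = 1400.
Substituting the horizontal relation into the vertical equation gives 2.071 T_Q = 1400, so T_Q = 676.2 N.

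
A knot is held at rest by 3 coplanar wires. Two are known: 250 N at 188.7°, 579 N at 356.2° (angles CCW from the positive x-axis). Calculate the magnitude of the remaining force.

F ≈ 339 N

Sum the known components: ΣF_x = 330.6 N, ΣF_y = -76.19 N.
For equilibrium the remaining force must supply (−ΣF_x, −ΣF_y) = (-330.6, 76.19) N.
Magnitude = √((-330.6)² + (76.19)²) = 339.3 N; direction = atan2(76.19, -330.6) = 167.0°.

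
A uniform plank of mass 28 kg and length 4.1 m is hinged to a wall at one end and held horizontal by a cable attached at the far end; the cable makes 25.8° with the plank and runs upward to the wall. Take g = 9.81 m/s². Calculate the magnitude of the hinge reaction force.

|H| ≈ 316 N

Take torques about the hinge: T sin 25.8° · 4.1 = 28×9.81×2.05 = 563.09 N·m.
So T = 563.09 / (0.4352 × 4.1) = 315.56 N.
ΣF_x = 0: H_x = T cos 25.8° = 284.1 N.
ΣF_y = 0: H_y = (28×9.81) − T sin 25.8° = 274.68 − 137.34 = 137.34 N.
|H| = √(H_x² + H_y²) = √((284.1)² + (137.34)²) = 315.56 N.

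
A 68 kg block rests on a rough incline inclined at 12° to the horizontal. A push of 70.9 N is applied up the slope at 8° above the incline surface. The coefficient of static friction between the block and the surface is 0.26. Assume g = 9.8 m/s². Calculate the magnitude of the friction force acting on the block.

f ≈ 68.3 N

Axes along / perpendicular to the incline. W sin 12° = 138.6 N down-slope; W cos 12° = 651.8 N into the surface.
Perpendicular: N = W cos 12° − P sin 8° = 651.8 − 9.867 = 642 N.
Along incline: P cos 8° + f = W sin 12° (friction acts up-slope) → f = 138.6 − 70.21 = 68.34 N.
|f| = 68.34 N ≤ μN = 166.9 N, so the block is indeed static.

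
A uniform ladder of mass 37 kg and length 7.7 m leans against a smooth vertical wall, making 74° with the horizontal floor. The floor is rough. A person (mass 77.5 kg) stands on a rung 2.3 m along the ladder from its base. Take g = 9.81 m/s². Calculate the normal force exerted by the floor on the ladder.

ΣF_y = 0: N_floor = 37×9.81 + 77.5×9.81 = 1123.2 N.

N_floor ≈ 1120 N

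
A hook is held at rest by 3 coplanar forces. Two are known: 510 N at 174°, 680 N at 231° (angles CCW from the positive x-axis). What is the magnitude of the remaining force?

Sum the known components: ΣF_x = -935.1 N, ΣF_y = -475.1 N.
For equilibrium the remaining force must supply (−ΣF_x, −ΣF_y) = (935.1, 475.1) N.
Magnitude = √((935.1)² + (475.1)²) = 1049 N; direction = atan2(475.1, 935.1) = 26.9°.

F ≈ 1050 N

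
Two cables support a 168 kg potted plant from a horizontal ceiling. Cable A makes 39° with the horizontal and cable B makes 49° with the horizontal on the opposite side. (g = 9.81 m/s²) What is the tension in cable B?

Weight W = 168 × 9.81 = 1648 N acts straight down.
Horizontal: T_A cos 39° = T_B cos 49°  →  T_A = 0.8442 T_B.
Vertical: T_A sin 39° + T_B sin 49° = 1648.
Substituting the horizontal relation into the vertical equation gives 1.286 T_B = 1648, so T_B = 1282 N.

T_B ≈ 1280 N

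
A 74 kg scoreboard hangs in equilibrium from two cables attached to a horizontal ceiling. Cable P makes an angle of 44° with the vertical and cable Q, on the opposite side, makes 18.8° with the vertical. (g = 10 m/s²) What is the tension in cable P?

Angles from the horizontal: cable P is 90° − 44° = 46°, cable Q is 90° − 18.8° = 71.2°.
Weight W = 74 × 10 = 740 N acts straight down.
Horizontal: T_P cos 46° = T_Q cos 71.2°  →  T_Q = 2.156 T_P.
Vertical: T_P sin 46° + T_Q sin 71.2° = 740.
Substituting the horizontal relation into the vertical equation gives 2.76 T_P = 740, so T_P = 268.1 N.

T_P ≈ 268 N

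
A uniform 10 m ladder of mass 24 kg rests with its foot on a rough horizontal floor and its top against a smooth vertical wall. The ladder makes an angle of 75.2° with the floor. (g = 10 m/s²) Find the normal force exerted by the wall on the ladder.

N_wall ≈ 31.7 N

Torques about the foot: N_wall · 10 sin 75.2° = 24×10×5 cos 75.2° → N_wall = 31.705 N.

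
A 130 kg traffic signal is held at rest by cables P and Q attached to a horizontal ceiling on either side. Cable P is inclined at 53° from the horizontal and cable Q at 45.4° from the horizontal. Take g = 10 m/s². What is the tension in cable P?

T_P ≈ 923 N

Weight W = 130 × 10 = 1300 N acts straight down.
Horizontal: T_P cos 53° = T_Q cos 45.4°  →  T_Q = 0.8571 T_P.
Vertical: T_P sin 53° + T_Q sin 45.4° = 1300.
Substituting the horizontal relation into the vertical equation gives 1.409 T_P = 1300, so T_P = 922.7 N.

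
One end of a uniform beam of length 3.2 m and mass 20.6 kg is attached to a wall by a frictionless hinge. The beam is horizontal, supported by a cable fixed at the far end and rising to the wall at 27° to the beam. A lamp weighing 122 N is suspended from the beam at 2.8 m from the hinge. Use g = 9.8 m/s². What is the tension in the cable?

Take torques about the hinge: T sin 27° · 3.2 = 20.6×9.8×1.6 + 122×2.8 = 664.61 N·m.
So T = 664.61 / (0.4540 × 3.2) = 457.48 N.

T ≈ 457 N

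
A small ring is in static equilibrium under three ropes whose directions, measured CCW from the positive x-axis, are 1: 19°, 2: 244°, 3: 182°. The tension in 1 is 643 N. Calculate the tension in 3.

T_3 ≈ 515 N

Resolve: ΣF_x = 643 cos 19° + T_2 cos 244° + T_3 cos 182° = 0.
        ΣF_y = 643 sin 19° + T_2 sin 244° + T_3 sin 182° = 0.
The known terms sum to (608, 209.3) N, so -0.4384 T_2 − 0.9994 T_3 = -608 and -0.8988 T_2 − 0.0349 T_3 = -209.3.
Solving simultaneously: T_2 = 212.9 N, T_3 = 514.9 N.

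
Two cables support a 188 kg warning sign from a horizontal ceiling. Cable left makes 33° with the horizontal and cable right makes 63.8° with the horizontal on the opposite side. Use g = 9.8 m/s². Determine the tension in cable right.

T_right ≈ 1560 N

Weight W = 188 × 9.8 = 1842 N acts straight down.
Horizontal: T_left cos 33° = T_right cos 63.8°  →  T_left = 0.5264 T_right.
Vertical: T_left sin 33° + T_right sin 63.8° = 1842.
Substituting the horizontal relation into the vertical equation gives 1.184 T_right = 1842, so T_right = 1556 N.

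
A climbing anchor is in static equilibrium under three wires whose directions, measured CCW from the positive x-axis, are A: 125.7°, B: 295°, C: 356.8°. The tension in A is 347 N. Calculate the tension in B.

T_B ≈ 306 N

Resolve: ΣF_x = 347 cos 125.7° + T_B cos 295° + T_C cos 356.8° = 0.
        ΣF_y = 347 sin 125.7° + T_B sin 295° + T_C sin 356.8° = 0.
The known terms sum to (-202.5, 281.8) N, so 0.4226 T_B + 0.9984 T_C = 202.5 and -0.9063 T_B − 0.0558 T_C = -281.8.
Solving simultaneously: T_B = 306.4 N, T_C = 73.10 N.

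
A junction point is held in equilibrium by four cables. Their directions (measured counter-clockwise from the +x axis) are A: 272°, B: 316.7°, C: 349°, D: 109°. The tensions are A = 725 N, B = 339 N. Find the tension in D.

T_D ≈ 1020 N

Resolve: ΣF_x = 725 cos 272° + 339 cos 316.7° + T_C cos 349° + T_D cos 109° = 0.
        ΣF_y = 725 sin 272° + 339 sin 316.7° + T_C sin 349° + T_D sin 109° = 0.
The known terms sum to (272, -957.1) N, so 0.9816 T_C − 0.3256 T_D = -272 and -0.1908 T_C + 0.9455 T_D = 957.1.
Solving simultaneously: T_C = 62.80 N, T_D = 1025 N.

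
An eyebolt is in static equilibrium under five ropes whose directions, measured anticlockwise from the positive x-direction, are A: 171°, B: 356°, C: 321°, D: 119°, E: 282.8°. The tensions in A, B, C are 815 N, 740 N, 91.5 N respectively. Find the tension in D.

T_D ≈ 29.7 N

Resolve: ΣF_x = 815 cos 171° + 740 cos 356° + 91.5 cos 321° + T_D cos 119° + T_E cos 282.8° = 0.
        ΣF_y = 815 sin 171° + 740 sin 356° + 91.5 sin 321° + T_D sin 119° + T_E sin 282.8° = 0.
The known terms sum to (4.34, 18.29) N, so -0.4848 T_D + 0.2215 T_E = -4.34 and 0.8746 T_D − 0.9751 T_E = -18.29.
Solving simultaneously: T_D = 29.70 N, T_E = 45.39 N.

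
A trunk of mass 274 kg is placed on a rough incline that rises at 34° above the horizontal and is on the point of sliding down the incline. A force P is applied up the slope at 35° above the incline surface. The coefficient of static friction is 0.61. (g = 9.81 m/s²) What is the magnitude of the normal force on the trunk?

On the verge of sliding down the incline, friction equals μN and acts up the slope.
Perpendicular: N + P sin 35° = W cos 34° = 2228 N.
Along incline: P cos 35° + μN = W sin 34° with W sin 34° = 1503 N.
Solving the pair for P and N: P = 306.3 N, N = 2053 N (and f = μN = 1252 N).

N ≈ 2050 N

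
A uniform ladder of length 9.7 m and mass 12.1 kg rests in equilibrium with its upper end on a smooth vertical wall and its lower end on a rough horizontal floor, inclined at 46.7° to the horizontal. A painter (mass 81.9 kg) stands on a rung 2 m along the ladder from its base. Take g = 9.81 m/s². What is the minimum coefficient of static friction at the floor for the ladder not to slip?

ΣF_y = 0: N_floor = 12.1×9.81 + 81.9×9.81 = 922.14 N.
Torques about the foot: N_wall · 9.7 sin 46.7° = 12.1×9.81×4.85 cos 46.7° + 81.9×9.81×2 cos 46.7° → N_wall = 212.04 N.
ΣF_x = 0: f_floor = N_wall = 212.04 N.
μ_min = f_floor / N_floor = 212.04 / 922.14 = 0.2299.

μ_min ≈ 0.230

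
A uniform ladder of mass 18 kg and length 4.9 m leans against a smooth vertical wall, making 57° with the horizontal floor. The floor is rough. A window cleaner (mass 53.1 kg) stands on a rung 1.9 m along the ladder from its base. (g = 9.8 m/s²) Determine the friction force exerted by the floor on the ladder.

f ≈ 188 N

Torques about the foot: N_wall · 4.9 sin 57° = 18×9.8×2.45 cos 57° + 53.1×9.8×1.9 cos 57° → N_wall = 188.32 N.
ΣF_x = 0: f_floor = N_wall = 188.32 N.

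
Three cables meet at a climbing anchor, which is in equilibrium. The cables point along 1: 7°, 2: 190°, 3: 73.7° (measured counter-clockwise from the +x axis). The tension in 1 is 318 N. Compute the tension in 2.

T_2 ≈ 326 N

Resolve: ΣF_x = 318 cos 7° + T_2 cos 190° + T_3 cos 73.7° = 0.
        ΣF_y = 318 sin 7° + T_2 sin 190° + T_3 sin 73.7° = 0.
The known terms sum to (315.6, 38.75) N, so -0.9848 T_2 + 0.2807 T_3 = -315.6 and -0.1736 T_2 + 0.9598 T_3 = -38.75.
Solving simultaneously: T_2 = 325.8 N, T_3 = 18.56 N.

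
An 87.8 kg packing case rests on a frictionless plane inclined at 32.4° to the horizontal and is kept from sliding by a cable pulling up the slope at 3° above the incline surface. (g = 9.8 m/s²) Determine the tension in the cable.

Take axes along and perpendicular to the incline. Weight components: W sin 32.4° = 461 N down-slope, W cos 32.4° = 726.5 N into the surface.
Along incline: T cos 3° = W sin 32.4° → T = 461.7 N.
Perpendicular: N = W cos 32.4° − T sin 3° = 702.3 N.

T ≈ 462 N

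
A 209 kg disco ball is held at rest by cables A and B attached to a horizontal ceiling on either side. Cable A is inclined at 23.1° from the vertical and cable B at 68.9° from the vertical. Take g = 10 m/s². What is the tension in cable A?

T_A ≈ 1950 N

Angles from the horizontal: cable A is 90° − 23.1° = 66.9°, cable B is 90° − 68.9° = 21.1°.
Weight W = 209 × 10 = 2090 N acts straight down.
Horizontal: T_A cos 66.9° = T_B cos 21.1°  →  T_B = 0.4205 T_A.
Vertical: T_A sin 66.9° + T_B sin 21.1° = 2090.
Substituting the horizontal relation into the vertical equation gives 1.071 T_A = 2090, so T_A = 1951 N.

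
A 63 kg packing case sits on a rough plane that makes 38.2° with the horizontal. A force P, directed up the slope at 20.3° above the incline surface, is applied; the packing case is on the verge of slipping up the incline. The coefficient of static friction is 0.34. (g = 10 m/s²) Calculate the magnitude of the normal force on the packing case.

N ≈ 312 N

On the verge of sliding up the incline, friction equals μN and acts down the slope.
Perpendicular: N + P sin 20.3° = W cos 38.2° = 495.1 N.
Along incline: P cos 20.3° = W sin 38.2° + μN  with W sin 38.2° = 389.6 N.
Solving the pair for P and N: P = 528.4 N, N = 311.8 N (and f = μN = 106 N).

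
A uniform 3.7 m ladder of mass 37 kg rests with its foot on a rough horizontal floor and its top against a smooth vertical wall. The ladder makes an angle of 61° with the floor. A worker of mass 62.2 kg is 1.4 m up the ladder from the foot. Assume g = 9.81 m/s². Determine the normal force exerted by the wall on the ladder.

Torques about the foot: N_wall · 3.7 sin 61° = 37×9.81×1.85 cos 61° + 62.2×9.81×1.4 cos 61° → N_wall = 228.58 N.

N_wall ≈ 229 N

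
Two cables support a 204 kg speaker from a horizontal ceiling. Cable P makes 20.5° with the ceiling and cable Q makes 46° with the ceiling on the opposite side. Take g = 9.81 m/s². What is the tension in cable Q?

T_Q ≈ 2040 N

Weight W = 204 × 9.81 = 2001 N acts straight down.
Horizontal: T_P cos 20.5° = T_Q cos 46°  →  T_P = 0.7416 T_Q.
Vertical: T_P sin 20.5° + T_Q sin 46° = 2001.
Substituting the horizontal relation into the vertical equation gives 0.9791 T_Q = 2001, so T_Q = 2044 N.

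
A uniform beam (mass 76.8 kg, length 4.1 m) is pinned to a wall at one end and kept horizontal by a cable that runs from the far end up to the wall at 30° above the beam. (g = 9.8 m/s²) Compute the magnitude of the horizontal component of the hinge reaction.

Take torques about the hinge: T sin 30° · 4.1 = 76.8×9.8×2.05 = 1542.9 N·m.
So T = 1542.9 / (0.5000 × 4.1) = 752.64 N.
ΣF_x = 0: H_x = T cos 30° = 651.81 N.

H_x ≈ 652 N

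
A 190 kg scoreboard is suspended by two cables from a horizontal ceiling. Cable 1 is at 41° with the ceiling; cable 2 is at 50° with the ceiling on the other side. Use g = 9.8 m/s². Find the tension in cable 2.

Weight W = 190 × 9.8 = 1862 N acts straight down.
Horizontal: T_1 cos 41° = T_2 cos 50°  →  T_1 = 0.8517 T_2.
Vertical: T_1 sin 41° + T_2 sin 50° = 1862.
Substituting the horizontal relation into the vertical equation gives 1.325 T_2 = 1862, so T_2 = 1405 N.

T_2 ≈ 1410 N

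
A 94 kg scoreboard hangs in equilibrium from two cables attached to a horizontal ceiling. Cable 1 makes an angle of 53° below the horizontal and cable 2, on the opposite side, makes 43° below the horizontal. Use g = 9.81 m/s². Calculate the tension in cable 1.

Weight W = 94 × 9.81 = 922.1 N acts straight down.
Horizontal: T_1 cos 53° = T_2 cos 43°  →  T_2 = 0.8229 T_1.
Vertical: T_1 sin 53° + T_2 sin 43° = 922.1.
Substituting the horizontal relation into the vertical equation gives 1.36 T_1 = 922.1, so T_1 = 678.1 N.

T_1 ≈ 678 N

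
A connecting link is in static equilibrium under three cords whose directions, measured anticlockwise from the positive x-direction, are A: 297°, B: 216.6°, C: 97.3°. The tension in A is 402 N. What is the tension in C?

T_C ≈ 455 N

Resolve: ΣF_x = 402 cos 297° + T_B cos 216.6° + T_C cos 97.3° = 0.
        ΣF_y = 402 sin 297° + T_B sin 216.6° + T_C sin 97.3° = 0.
The known terms sum to (182.5, -358.2) N, so -0.8028 T_B − 0.1271 T_C = -182.5 and -0.5962 T_B + 0.9919 T_C = 358.2.
Solving simultaneously: T_B = 155.4 N, T_C = 454.5 N.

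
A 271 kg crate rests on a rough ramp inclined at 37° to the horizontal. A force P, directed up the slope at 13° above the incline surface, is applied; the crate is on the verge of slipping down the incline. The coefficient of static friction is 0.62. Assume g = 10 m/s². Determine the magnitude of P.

On the verge of sliding down the incline, friction equals μN and acts up the slope.
Perpendicular: N + P sin 13° = W cos 37° = 2164 N.
Along incline: P cos 13° + μN = W sin 37° with W sin 37° = 1631 N.
Solving the pair for P and N: P = 346.2 N, N = 2086 N (and f = μN = 1294 N).

P ≈ 346 N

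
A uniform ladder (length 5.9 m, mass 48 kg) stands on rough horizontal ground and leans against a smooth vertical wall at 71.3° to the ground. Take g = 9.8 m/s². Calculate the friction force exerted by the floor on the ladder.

Torques about the foot: N_wall · 5.9 sin 71.3° = 48×9.8×2.95 cos 71.3° → N_wall = 79.611 N.
ΣF_x = 0: f_floor = N_wall = 79.611 N.

f ≈ 79.6 N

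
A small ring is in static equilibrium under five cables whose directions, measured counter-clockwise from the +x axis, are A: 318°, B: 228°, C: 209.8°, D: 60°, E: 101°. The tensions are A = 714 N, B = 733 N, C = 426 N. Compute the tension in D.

Resolve: ΣF_x = 714 cos 318° + 733 cos 228° + 426 cos 209.8° + T_D cos 60° + T_E cos 101° = 0.
        ΣF_y = 714 sin 318° + 733 sin 228° + 426 sin 209.8° + T_D sin 60° + T_E sin 101° = 0.
The known terms sum to (-329.5, -1234) N, so 0.5000 T_D − 0.1908 T_E = 329.5 and 0.8660 T_D + 0.9816 T_E = 1234.
Solving simultaneously: T_D = 852 N, T_E = 505.6 N.

T_D ≈ 852 N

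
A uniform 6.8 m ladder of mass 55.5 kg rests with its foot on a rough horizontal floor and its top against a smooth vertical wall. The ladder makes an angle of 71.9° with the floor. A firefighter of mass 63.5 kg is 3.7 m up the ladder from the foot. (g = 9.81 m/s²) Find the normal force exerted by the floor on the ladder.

ΣF_y = 0: N_floor = 55.5×9.81 + 63.5×9.81 = 1167.4 N.

N_floor ≈ 1170 N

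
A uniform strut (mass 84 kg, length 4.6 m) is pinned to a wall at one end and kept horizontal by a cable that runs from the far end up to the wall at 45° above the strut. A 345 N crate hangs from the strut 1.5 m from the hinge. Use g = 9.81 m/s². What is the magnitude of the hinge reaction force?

Take torques about the hinge: T sin 45° · 4.6 = 84×9.81×2.3 + 345×1.5 = 2412.8 N·m.
So T = 2412.8 / (0.7071 × 4.6) = 741.78 N.
ΣF_x = 0: H_x = T cos 45° = 524.52 N.
ΣF_y = 0: H_y = (84×9.81 + 345) − T sin 45° = 1169 − 524.52 = 644.52 N.
|H| = √(H_x² + H_y²) = √((524.52)² + (644.52)²) = 830.98 N.

|H| ≈ 831 N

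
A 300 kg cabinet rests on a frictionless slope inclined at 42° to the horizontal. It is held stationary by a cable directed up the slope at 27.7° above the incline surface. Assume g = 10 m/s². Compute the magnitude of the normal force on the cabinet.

Take axes along and perpendicular to the incline. Weight components: W sin 42° = 2007 N down-slope, W cos 42° = 2229 N into the surface.
Along incline: T cos 27.7° = W sin 42° → T = 2267 N.
Perpendicular: N = W cos 42° − T sin 27.7° = 1176 N.

N ≈ 1180 N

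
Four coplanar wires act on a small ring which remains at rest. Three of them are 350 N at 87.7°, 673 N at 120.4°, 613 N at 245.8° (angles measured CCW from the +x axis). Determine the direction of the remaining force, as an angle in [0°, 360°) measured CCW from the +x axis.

θ ≈ 327°

Sum the known components: ΣF_x = -577.8 N, ΣF_y = 371.1 N.
For equilibrium the remaining force must supply (−ΣF_x, −ΣF_y) = (577.8, -371.1) N.
Magnitude = √((577.8)² + (-371.1)²) = 686.7 N; direction = atan2(-371.1, 577.8) = 327.3°.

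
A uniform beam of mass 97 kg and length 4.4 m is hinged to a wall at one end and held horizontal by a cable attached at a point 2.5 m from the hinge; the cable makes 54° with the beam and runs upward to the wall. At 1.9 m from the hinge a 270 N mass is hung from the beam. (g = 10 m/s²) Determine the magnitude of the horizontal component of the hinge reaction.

Take torques about the hinge: T sin 54° · 2.5 = 97×10×2.2 + 270×1.9 = 2647 N·m.
So T = 2647 / (0.8090 × 2.5) = 1308.7 N.
ΣF_x = 0: H_x = T cos 54° = 769.26 N.

H_x ≈ 769 N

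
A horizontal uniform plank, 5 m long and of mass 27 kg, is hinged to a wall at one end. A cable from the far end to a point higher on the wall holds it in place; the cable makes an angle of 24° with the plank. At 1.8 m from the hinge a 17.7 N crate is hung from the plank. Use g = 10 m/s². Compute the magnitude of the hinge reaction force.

|H| ≈ 350 N

Take torques about the hinge: T sin 24° · 5 = 27×10×2.5 + 17.7×1.8 = 706.86 N·m.
So T = 706.86 / (0.4067 × 5) = 347.58 N.
ΣF_x = 0: H_x = T cos 24° = 317.53 N.
ΣF_y = 0: H_y = (27×10 + 17.7) − T sin 24° = 287.7 − 141.37 = 146.33 N.
|H| = √(H_x² + H_y²) = √((317.53)² + (146.33)²) = 349.62 N.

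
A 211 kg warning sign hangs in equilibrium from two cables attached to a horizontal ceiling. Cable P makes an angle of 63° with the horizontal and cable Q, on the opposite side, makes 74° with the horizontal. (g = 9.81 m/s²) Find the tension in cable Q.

Weight W = 211 × 9.81 = 2070 N acts straight down.
Horizontal: T_P cos 63° = T_Q cos 74°  →  T_P = 0.6071 T_Q.
Vertical: T_P sin 63° + T_Q sin 74° = 2070.
Substituting the horizontal relation into the vertical equation gives 1.502 T_Q = 2070, so T_Q = 1378 N.

T_Q ≈ 1380 N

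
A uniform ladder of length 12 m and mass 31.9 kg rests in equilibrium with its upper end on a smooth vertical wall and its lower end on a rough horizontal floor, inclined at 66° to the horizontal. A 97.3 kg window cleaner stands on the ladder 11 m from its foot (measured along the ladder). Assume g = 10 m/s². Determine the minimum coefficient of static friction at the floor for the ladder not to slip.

ΣF_y = 0: N_floor = 31.9×10 + 97.3×10 = 1292 N.
Torques about the foot: N_wall · 12 sin 66° = 31.9×10×6 cos 66° + 97.3×10×11 cos 66° → N_wall = 468.12 N.
ΣF_x = 0: f_floor = N_wall = 468.12 N.
μ_min = f_floor / N_floor = 468.12 / 1292 = 0.3623.

μ_min ≈ 0.362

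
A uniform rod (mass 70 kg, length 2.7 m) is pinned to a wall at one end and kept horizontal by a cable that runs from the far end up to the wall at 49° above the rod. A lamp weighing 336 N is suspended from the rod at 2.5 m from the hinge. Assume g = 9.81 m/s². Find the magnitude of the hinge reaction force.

|H| ≈ 678 N

Take torques about the hinge: T sin 49° · 2.7 = 70×9.81×1.35 + 336×2.5 = 1767 N·m.
So T = 1767 / (0.7547 × 2.7) = 867.17 N.
ΣF_x = 0: H_x = T cos 49° = 568.91 N.
ΣF_y = 0: H_y = (70×9.81 + 336) − T sin 49° = 1022.7 − 654.46 = 368.24 N.
|H| = √(H_x² + H_y²) = √((568.91)² + (368.24)²) = 677.69 N.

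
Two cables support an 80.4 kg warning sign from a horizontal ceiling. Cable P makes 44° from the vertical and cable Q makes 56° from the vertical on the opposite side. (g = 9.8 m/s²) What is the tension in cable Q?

T_Q ≈ 556 N

Angles from the horizontal: cable P is 90° − 44° = 46°, cable Q is 90° − 56° = 34°.
Weight W = 80.4 × 9.8 = 787.9 N acts straight down.
Horizontal: T_P cos 46° = T_Q cos 34°  →  T_P = 1.193 T_Q.
Vertical: T_P sin 46° + T_Q sin 34° = 787.9.
Substituting the horizontal relation into the vertical equation gives 1.418 T_Q = 787.9, so T_Q = 555.8 N.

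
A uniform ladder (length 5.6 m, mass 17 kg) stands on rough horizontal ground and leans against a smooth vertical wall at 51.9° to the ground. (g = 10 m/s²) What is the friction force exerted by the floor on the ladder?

f ≈ 66.6 N

Torques about the foot: N_wall · 5.6 sin 51.9° = 17×10×2.8 cos 51.9° → N_wall = 66.649 N.
ΣF_x = 0: f_floor = N_wall = 66.649 N.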